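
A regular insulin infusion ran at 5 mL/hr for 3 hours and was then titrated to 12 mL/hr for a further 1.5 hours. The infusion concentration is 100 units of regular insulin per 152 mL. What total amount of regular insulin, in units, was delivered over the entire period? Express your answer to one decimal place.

Concentration = 100 units ÷ 152 mL = 0.6578947 units/mL
Stage 1: 5 mL/hr × 3 hr = 15 mL → 15 mL × 0.6578947 units/mL = 9.868421 units
Stage 2: 12 mL/hr × 1.5 hr = 18 mL → 18 mL × 0.6578947 units/mL = 11.84211 units
Total = 9.868421 + 11.84211 = 21.71053 units

21.7 units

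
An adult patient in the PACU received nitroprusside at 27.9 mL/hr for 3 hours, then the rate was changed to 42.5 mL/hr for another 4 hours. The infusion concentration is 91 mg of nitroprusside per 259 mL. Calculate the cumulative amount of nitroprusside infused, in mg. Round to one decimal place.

89.1 mg

Concentration = 91 mg ÷ 259 mL = 0.3513514 mg/mL
Stage 1: 27.9 mL/hr × 3 hr = 83.7 mL → 83.7 mL × 0.3513514 mg/mL = 29.40811 mg
Stage 2: 42.5 mL/hr × 4 hr = 170 mL → 170 mL × 0.3513514 mg/mL = 59.72973 mg
Total = 29.40811 + 59.72973 = 89.13784 mg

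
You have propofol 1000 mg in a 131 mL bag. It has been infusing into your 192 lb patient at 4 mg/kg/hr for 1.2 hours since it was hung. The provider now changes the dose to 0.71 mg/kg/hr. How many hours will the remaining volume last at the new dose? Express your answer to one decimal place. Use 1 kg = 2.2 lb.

Initial rate:
Weight = 192 lb ÷ 2.2 lb/kg = 87.27273 kg
Dose = 4 mg/kg/hr × 87.27273 kg = 349.0909 mg/hr
Concentration = 1000 mg ÷ 131 mL = 7.633588 mg/mL
Rate = 349.0909 mg/hr ÷ 7.633588 mg/mL = 45.73091 mL/hr
Volume infused so far = 45.73091 mL/hr × 1.2 hr = 54.87709 mL
Volume remaining = 131 − 54.87709 = 76.12291 mL
New rate:
Dose = 0.71 mg/kg/hr × 87.27273 kg = 61.96364 mg/hr
Rate = 61.96364 mg/hr ÷ 7.633588 mg/mL = 8.117236 mL/hr
Time remaining = 76.12291 mL ÷ 8.117236 mL/hr = 9.377934 hr

9.4 hours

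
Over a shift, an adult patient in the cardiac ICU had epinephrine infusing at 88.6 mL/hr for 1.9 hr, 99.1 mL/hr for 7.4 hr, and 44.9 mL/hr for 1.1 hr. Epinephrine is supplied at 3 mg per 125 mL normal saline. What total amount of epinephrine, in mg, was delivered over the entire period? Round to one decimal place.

22.8 mg

Concentration = 3 mg ÷ 125 mL = 0.024 mg/mL
Stage 1: 88.6 mL/hr × 1.9 hr = 168.34 mL → 168.34 mL × 0.024 mg/mL = 4.04016 mg
Stage 2: 99.1 mL/hr × 7.4 hr = 733.34 mL → 733.34 mL × 0.024 mg/mL = 17.60016 mg
Stage 3: 44.9 mL/hr × 1.1 hr = 49.39 mL → 49.39 mL × 0.024 mg/mL = 1.18536 mg
Total = 4.04016 + 17.60016 + 1.18536 = 22.82568 mg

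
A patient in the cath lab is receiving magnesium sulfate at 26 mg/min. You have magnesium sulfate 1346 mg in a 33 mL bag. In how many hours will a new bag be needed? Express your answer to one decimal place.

0.9 hours

26 mg/min × 60 min/hr = 1560 mg/hr
Concentration = 1346 mg ÷ 33 mL = 40.78788 mg/mL
Rate = 1560 mg/hr ÷ 40.78788 mg/mL = 38.24666 mL/hr
Duration = 33 mL ÷ 38.24666 mL/hr = 0.8628205 hr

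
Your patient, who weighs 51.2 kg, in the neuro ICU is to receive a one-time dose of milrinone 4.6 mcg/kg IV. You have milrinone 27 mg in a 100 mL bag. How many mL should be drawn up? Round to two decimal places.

Dose = 4.6 mcg/kg × 51.2 kg = 235.52 mcg
Concentration = 27 mg ÷ 100 mL = 0.27 mg/mL = 270 mcg/mL
Volume = 235.52 mcg ÷ 270 mcg/mL = 0.8722963 mL

0.87 mL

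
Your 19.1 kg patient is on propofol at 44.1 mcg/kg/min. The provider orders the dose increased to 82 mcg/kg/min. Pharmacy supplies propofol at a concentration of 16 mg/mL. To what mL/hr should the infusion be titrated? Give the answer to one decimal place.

Dose = 82 mcg/kg/min × 19.1 kg = 1566.2 mcg/min
1566.2 mcg/min × 60 min/hr = 93972 mcg/hr
Concentration = 16 mg/mL = 16000 mcg/mL
Rate = 93972 mcg/hr ÷ 16000 mcg/mL = 5.87325 mL/hr

5.9 mL/hr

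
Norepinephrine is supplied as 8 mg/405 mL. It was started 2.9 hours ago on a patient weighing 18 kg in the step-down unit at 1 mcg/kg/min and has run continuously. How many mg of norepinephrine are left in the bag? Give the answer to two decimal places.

4.87 mg

Dose = 1 mcg/kg/min × 18 kg = 18 mcg/min
18 mcg/min × 60 min/hr = 1080 mcg/hr
Concentration = 8 mg ÷ 405 mL = 0.01975309 mg/mL = 19.75309 mcg/mL
Rate = 1080 mcg/hr ÷ 19.75309 mcg/mL = 54.675 mL/hr
Volume infused = 54.675 mL/hr × 2.9 hr = 158.5575 mL
Volume remaining = 405 − 158.5575 = 246.4425 mL
Drug remaining = 246.4425 mL × 19.75309 mcg/mL = 4868 mcg = 4.868 mg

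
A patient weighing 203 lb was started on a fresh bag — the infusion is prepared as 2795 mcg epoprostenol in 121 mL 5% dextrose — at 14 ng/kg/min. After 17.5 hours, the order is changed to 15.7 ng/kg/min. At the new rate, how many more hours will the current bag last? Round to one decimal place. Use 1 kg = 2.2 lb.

Initial rate:
Weight = 203 lb ÷ 2.2 lb/kg = 92.27273 kg
Dose = 14 ng/kg/min × 92.27273 kg = 1291.818 ng/min
1291.818 ng/min × 60 min/hr = 77509.09 ng/hr
Concentration = 2795 mcg ÷ 121 mL = 23.09917 mcg/mL = 23099.17 ng/mL
Rate = 77509.09 ng/hr ÷ 23099.17 ng/mL = 3.355492 mL/hr
Volume infused so far = 3.355492 mL/hr × 17.5 hr = 58.72111 mL
Volume remaining = 121 − 58.72111 = 62.27889 mL
New rate:
Dose = 15.7 ng/kg/min × 92.27273 kg = 1448.682 ng/min
1448.682 ng/min × 60 min/hr = 86920.91 ng/hr
Rate = 86920.91 ng/hr ÷ 23099.17 ng/mL = 3.762945 mL/hr
Time remaining = 62.27889 mL ÷ 3.762945 mL/hr = 16.55057 hr

16.6 hours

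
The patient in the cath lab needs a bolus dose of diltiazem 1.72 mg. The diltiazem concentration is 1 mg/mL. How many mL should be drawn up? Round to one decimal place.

1.7 mL

Volume = 1.72 mg ÷ 1 mg/mL = 1.72 mL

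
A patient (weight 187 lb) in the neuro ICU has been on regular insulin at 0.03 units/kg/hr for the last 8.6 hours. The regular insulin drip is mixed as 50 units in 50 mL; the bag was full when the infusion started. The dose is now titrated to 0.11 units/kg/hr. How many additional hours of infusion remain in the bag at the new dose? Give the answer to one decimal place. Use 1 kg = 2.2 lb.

3.0 hours

Initial rate:
Weight = 187 lb ÷ 2.2 lb/kg = 85 kg
Dose = 0.03 units/kg/hr × 85 kg = 2.55 units/hr
Concentration = 50 units ÷ 50 mL = 1 units/mL
Rate = 2.55 units/hr ÷ 1 units/mL = 2.55 mL/hr
Volume infused so far = 2.55 mL/hr × 8.6 hr = 21.93 mL
Volume remaining = 50 − 21.93 = 28.07 mL
New rate:
Dose = 0.11 units/kg/hr × 85 kg = 9.35 units/hr
Rate = 9.35 units/hr ÷ 1 units/mL = 9.35 mL/hr
Time remaining = 28.07 mL ÷ 9.35 mL/hr = 3.002139 hr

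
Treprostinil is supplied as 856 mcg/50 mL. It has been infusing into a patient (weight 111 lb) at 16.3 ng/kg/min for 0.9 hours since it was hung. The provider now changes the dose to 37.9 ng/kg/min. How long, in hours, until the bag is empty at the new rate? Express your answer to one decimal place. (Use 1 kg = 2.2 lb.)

7.1 hours

Initial rate:
Weight = 111 lb ÷ 2.2 lb/kg = 50.45455 kg
Dose = 16.3 ng/kg/min × 50.45455 kg = 822.4091 ng/min
822.4091 ng/min × 60 min/hr = 49344.55 ng/hr
Concentration = 856 mcg ÷ 50 mL = 17.12 mcg/mL = 17120 ng/mL
Rate = 49344.55 ng/hr ÷ 17120 ng/mL = 2.882275 mL/hr
Volume infused so far = 2.882275 mL/hr × 0.9 hr = 2.594047 mL
Volume remaining = 50 − 2.594047 = 47.40595 mL
New rate:
Dose = 37.9 ng/kg/min × 50.45455 kg = 1912.227 ng/min
1912.227 ng/min × 60 min/hr = 114733.6 ng/hr
Rate = 114733.6 ng/hr ÷ 17120 ng/mL = 6.701731 mL/hr
Time remaining = 47.40595 mL ÷ 6.701731 mL/hr = 7.073688 hr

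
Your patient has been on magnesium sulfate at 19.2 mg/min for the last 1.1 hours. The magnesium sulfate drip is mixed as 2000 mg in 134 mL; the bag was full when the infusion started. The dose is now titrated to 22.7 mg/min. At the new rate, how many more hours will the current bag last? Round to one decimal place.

Initial rate:
19.2 mg/min × 60 min/hr = 1152 mg/hr
Concentration = 2000 mg ÷ 134 mL = 14.92537 mg/mL
Rate = 1152 mg/hr ÷ 14.92537 mg/mL = 77.184 mL/hr
Volume infused so far = 77.184 mL/hr × 1.1 hr = 84.9024 mL
Volume remaining = 134 − 84.9024 = 49.0976 mL
New rate:
22.7 mg/min × 60 min/hr = 1362 mg/hr
Rate = 1362 mg/hr ÷ 14.92537 mg/mL = 91.254 mL/hr
Time remaining = 49.0976 mL ÷ 91.254 mL/hr = 0.5380323 hr

0.5 hours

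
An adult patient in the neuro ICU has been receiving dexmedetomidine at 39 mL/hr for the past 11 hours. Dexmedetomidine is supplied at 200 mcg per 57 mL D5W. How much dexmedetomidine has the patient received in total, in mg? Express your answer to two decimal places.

1.51 mg

Concentration = 200 mcg ÷ 57 mL = 3.508772 mcg/mL
Drug rate = 39 mL/hr × 3.508772 mcg/mL = 136.8421 mcg/hr
Total = 136.8421 mcg/hr × 11 hr = 1505.263 mcg = 1.505263 mg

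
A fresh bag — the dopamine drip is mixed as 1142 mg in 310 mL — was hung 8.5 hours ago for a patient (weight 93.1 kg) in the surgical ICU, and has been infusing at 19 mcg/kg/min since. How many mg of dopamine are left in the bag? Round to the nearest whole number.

Dose = 19 mcg/kg/min × 93.1 kg = 1768.9 mcg/min
1768.9 mcg/min × 60 min/hr = 106134 mcg/hr
Concentration = 1142 mg ÷ 310 mL = 3.683871 mg/mL = 3683.871 mcg/mL
Rate = 106134 mcg/hr ÷ 3683.871 mcg/mL = 28.81046 mL/hr
Volume infused = 28.81046 mL/hr × 8.5 hr = 244.8889 mL
Volume remaining = 310 − 244.8889 = 65.11113 mL
Drug remaining = 65.11113 mL × 3683.871 mcg/mL = 239861 mcg = 239.861 mg

240 mg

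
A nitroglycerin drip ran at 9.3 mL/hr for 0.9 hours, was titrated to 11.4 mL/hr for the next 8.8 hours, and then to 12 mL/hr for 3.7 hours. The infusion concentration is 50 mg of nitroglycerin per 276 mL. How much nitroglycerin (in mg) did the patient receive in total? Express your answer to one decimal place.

27.7 mg

Concentration = 50 mg ÷ 276 mL = 0.1811594 mg/mL
Stage 1: 9.3 mL/hr × 0.9 hr = 8.37 mL → 8.37 mL × 0.1811594 mg/mL = 1.516304 mg
Stage 2: 11.4 mL/hr × 8.8 hr = 100.32 mL → 100.32 mL × 0.1811594 mg/mL = 18.17391 mg
Stage 3: 12 mL/hr × 3.7 hr = 44.4 mL → 44.4 mL × 0.1811594 mg/mL = 8.043478 mg
Total = 1.516304 + 18.17391 + 8.043478 = 27.7337 mg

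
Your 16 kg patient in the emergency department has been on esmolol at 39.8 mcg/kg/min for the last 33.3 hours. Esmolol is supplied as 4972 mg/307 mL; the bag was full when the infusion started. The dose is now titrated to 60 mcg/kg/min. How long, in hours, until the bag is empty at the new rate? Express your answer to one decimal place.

64.2 hours

Initial rate:
Dose = 39.8 mcg/kg/min × 16 kg = 636.8 mcg/min
636.8 mcg/min × 60 min/hr = 38208 mcg/hr
Concentration = 4972 mg ÷ 307 mL = 16.19544 mg/mL = 16195.44 mcg/mL
Rate = 38208 mcg/hr ÷ 16195.44 mcg/mL = 2.359183 mL/hr
Volume infused so far = 2.359183 mL/hr × 33.3 hr = 78.56078 mL
Volume remaining = 307 − 78.56078 = 228.4392 mL
New rate:
Dose = 60 mcg/kg/min × 16 kg = 960 mcg/min
960 mcg/min × 60 min/hr = 57600 mcg/hr
Rate = 57600 mcg/hr ÷ 16195.44 mcg/mL = 3.556557 mL/hr
Time remaining = 228.4392 mL ÷ 3.556557 mL/hr = 64.23044 hr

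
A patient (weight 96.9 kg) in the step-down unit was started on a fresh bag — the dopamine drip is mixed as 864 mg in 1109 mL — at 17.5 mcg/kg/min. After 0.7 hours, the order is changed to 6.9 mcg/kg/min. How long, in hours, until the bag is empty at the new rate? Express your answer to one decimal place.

Initial rate:
Dose = 17.5 mcg/kg/min × 96.9 kg = 1695.75 mcg/min
1695.75 mcg/min × 60 min/hr = 101745 mcg/hr
Concentration = 864 mg ÷ 1109 mL = 0.7790803 mg/mL = 779.0803 mcg/mL
Rate = 101745 mcg/hr ÷ 779.0803 mcg/mL = 130.5963 mL/hr
Volume infused so far = 130.5963 mL/hr × 0.7 hr = 91.41741 mL
Volume remaining = 1109 − 91.41741 = 1017.583 mL
New rate:
Dose = 6.9 mcg/kg/min × 96.9 kg = 668.61 mcg/min
668.61 mcg/min × 60 min/hr = 40116.6 mcg/hr
Rate = 40116.6 mcg/hr ÷ 779.0803 mcg/mL = 51.49226 mL/hr
Time remaining = 1017.583 mL ÷ 51.49226 mL/hr = 19.76186 hr

19.8 hours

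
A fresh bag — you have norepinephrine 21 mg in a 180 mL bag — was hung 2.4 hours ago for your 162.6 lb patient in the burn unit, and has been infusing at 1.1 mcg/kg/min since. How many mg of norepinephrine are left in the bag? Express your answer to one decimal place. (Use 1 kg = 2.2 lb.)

Weight = 162.6 lb ÷ 2.2 lb/kg = 73.90909 kg
Dose = 1.1 mcg/kg/min × 73.90909 kg = 81.3 mcg/min
81.3 mcg/min × 60 min/hr = 4878 mcg/hr
Concentration = 21 mg ÷ 180 mL = 0.1166667 mg/mL = 116.6667 mcg/mL
Rate = 4878 mcg/hr ÷ 116.6667 mcg/mL = 41.81143 mL/hr
Volume infused = 41.81143 mL/hr × 2.4 hr = 100.3474 mL
Volume remaining = 180 − 100.3474 = 79.65257 mL
Drug remaining = 79.65257 mL × 116.6667 mcg/mL = 9292.8 mcg = 9.2928 mg

9.3 mg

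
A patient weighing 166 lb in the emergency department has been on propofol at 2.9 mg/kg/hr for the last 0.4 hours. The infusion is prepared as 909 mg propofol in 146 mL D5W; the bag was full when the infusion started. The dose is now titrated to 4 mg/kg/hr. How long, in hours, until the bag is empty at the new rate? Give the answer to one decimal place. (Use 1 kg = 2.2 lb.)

Initial rate:
Weight = 166 lb ÷ 2.2 lb/kg = 75.45455 kg
Dose = 2.9 mg/kg/hr × 75.45455 kg = 218.8182 mg/hr
Concentration = 909 mg ÷ 146 mL = 6.226027 mg/mL
Rate = 218.8182 mg/hr ÷ 6.226027 mg/mL = 35.14571 mL/hr
Volume infused so far = 35.14571 mL/hr × 0.4 hr = 14.05829 mL
Volume remaining = 146 − 14.05829 = 131.9417 mL
New rate:
Dose = 4 mg/kg/hr × 75.45455 kg = 301.8182 mg/hr
Rate = 301.8182 mg/hr ÷ 6.226027 mg/mL = 48.47685 mL/hr
Time remaining = 131.9417 mL ÷ 48.47685 mL/hr = 2.721747 hr

2.7 hours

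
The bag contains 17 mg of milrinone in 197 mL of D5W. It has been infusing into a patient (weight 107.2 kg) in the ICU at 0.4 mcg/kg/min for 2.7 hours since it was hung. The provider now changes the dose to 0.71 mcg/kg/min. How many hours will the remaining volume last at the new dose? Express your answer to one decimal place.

Initial rate:
Dose = 0.4 mcg/kg/min × 107.2 kg = 42.88 mcg/min
42.88 mcg/min × 60 min/hr = 2572.8 mcg/hr
Concentration = 17 mg ÷ 197 mL = 0.08629442 mg/mL = 86.29442 mcg/mL
Rate = 2572.8 mcg/hr ÷ 86.29442 mcg/mL = 29.81421 mL/hr
Volume infused so far = 29.81421 mL/hr × 2.7 hr = 80.49837 mL
Volume remaining = 197 − 80.49837 = 116.5016 mL
New rate:
Dose = 0.71 mcg/kg/min × 107.2 kg = 76.112 mcg/min
76.112 mcg/min × 60 min/hr = 4566.72 mcg/hr
Rate = 4566.72 mcg/hr ÷ 86.29442 mcg/mL = 52.92023 mL/hr
Time remaining = 116.5016 mL ÷ 52.92023 mL/hr = 2.201458 hr

2.2 hours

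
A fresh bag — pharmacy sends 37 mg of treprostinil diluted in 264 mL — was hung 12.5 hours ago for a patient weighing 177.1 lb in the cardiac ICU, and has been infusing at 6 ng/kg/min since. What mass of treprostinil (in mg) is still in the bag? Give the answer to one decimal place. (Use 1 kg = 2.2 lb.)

Weight = 177.1 lb ÷ 2.2 lb/kg = 80.5 kg
Dose = 6 ng/kg/min × 80.5 kg = 483 ng/min
483 ng/min × 60 min/hr = 28980 ng/hr
Concentration = 37 mg ÷ 264 mL = 0.1401515 mg/mL = 140151.5 ng/mL
Rate = 28980 ng/hr ÷ 140151.5 ng/mL = 0.2067762 mL/hr
Volume infused = 0.2067762 mL/hr × 12.5 hr = 2.584703 mL
Volume remaining = 264 − 2.584703 = 261.4153 mL
Drug remaining = 261.4153 mL × 140151.5 ng/mL = 36637750 ng = 36.63775 mg

36.6 mg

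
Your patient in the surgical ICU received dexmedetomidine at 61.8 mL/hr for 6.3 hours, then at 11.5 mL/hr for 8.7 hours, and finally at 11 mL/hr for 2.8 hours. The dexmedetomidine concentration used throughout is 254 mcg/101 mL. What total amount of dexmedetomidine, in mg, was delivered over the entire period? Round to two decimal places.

Concentration = 254 mcg ÷ 101 mL = 2.514851 mcg/mL
Stage 1: 61.8 mL/hr × 6.3 hr = 389.34 mL → 389.34 mL × 2.514851 mcg/mL = 979.1323 mcg
Stage 2: 11.5 mL/hr × 8.7 hr = 100.05 mL → 100.05 mL × 2.514851 mcg/mL = 251.6109 mcg
Stage 3: 11 mL/hr × 2.8 hr = 30.8 mL → 30.8 mL × 2.514851 mcg/mL = 77.45743 mcg
Total = 979.1323 + 251.6109 + 77.45743 = 1308.201 mcg = 1.308201 mg

1.31 mg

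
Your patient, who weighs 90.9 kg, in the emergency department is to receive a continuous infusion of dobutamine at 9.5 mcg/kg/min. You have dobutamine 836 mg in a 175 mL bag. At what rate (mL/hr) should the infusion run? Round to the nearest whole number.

11 mL/hr

Dose = 9.5 mcg/kg/min × 90.9 kg = 863.55 mcg/min
863.55 mcg/min × 60 min/hr = 51813 mcg/hr
Concentration = 836 mg ÷ 175 mL = 4.777143 mg/mL = 4777.143 mcg/mL
Rate = 51813 mcg/hr ÷ 4777.143 mcg/mL = 10.84602 mL/hr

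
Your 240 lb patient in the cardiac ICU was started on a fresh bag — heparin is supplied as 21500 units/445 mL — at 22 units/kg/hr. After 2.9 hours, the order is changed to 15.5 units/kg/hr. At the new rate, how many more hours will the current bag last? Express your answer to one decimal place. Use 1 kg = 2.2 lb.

Initial rate:
Weight = 240 lb ÷ 2.2 lb/kg = 109.0909 kg
Dose = 22 units/kg/hr × 109.0909 kg = 2400 units/hr
Concentration = 21500 units ÷ 445 mL = 48.31461 units/mL
Rate = 2400 units/hr ÷ 48.31461 units/mL = 49.67442 mL/hr
Volume infused so far = 49.67442 mL/hr × 2.9 hr = 144.0558 mL
Volume remaining = 445 − 144.0558 = 300.9442 mL
New rate:
Dose = 15.5 units/kg/hr × 109.0909 kg = 1690.909 units/hr
Rate = 1690.909 units/hr ÷ 48.31461 units/mL = 34.99789 mL/hr
Time remaining = 300.9442 mL ÷ 34.99789 mL/hr = 8.598925 hr

8.6 hours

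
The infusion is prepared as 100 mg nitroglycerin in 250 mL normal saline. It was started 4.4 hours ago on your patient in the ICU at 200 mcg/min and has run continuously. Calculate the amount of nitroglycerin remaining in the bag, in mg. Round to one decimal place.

200 mcg/min × 60 min/hr = 12000 mcg/hr
Concentration = 100 mg ÷ 250 mL = 0.4 mg/mL = 400 mcg/mL
Rate = 12000 mcg/hr ÷ 400 mcg/mL = 30 mL/hr
Volume infused = 30 mL/hr × 4.4 hr = 132 mL
Volume remaining = 250 − 132 = 118 mL
Drug remaining = 118 mL × 400 mcg/mL = 47200 mcg = 47.2 mg

47.2 mg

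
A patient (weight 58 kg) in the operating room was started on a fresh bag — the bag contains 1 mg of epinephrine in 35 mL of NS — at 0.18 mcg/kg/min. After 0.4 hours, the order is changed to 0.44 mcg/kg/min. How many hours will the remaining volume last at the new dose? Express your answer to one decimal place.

Initial rate:
Dose = 0.18 mcg/kg/min × 58 kg = 10.44 mcg/min
10.44 mcg/min × 60 min/hr = 626.4 mcg/hr
Concentration = 1 mg ÷ 35 mL = 0.02857143 mg/mL = 28.57143 mcg/mL
Rate = 626.4 mcg/hr ÷ 28.57143 mcg/mL = 21.924 mL/hr
Volume infused so far = 21.924 mL/hr × 0.4 hr = 8.7696 mL
Volume remaining = 35 − 8.7696 = 26.2304 mL
New rate:
Dose = 0.44 mcg/kg/min × 58 kg = 25.52 mcg/min
25.52 mcg/min × 60 min/hr = 1531.2 mcg/hr
Rate = 1531.2 mcg/hr ÷ 28.57143 mcg/mL = 53.592 mL/hr
Time remaining = 26.2304 mL ÷ 53.592 mL/hr = 0.4894462 hr

0.5 hours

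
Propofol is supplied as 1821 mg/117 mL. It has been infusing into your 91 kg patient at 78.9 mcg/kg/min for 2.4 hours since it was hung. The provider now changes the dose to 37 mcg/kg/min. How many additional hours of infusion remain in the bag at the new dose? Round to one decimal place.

Initial rate:
Dose = 78.9 mcg/kg/min × 91 kg = 7179.9 mcg/min
7179.9 mcg/min × 60 min/hr = 430794 mcg/hr
Concentration = 1821 mg ÷ 117 mL = 15.5641 mg/mL = 15564.1 mcg/mL
Rate = 430794 mcg/hr ÷ 15564.1 mcg/mL = 27.67869 mL/hr
Volume infused so far = 27.67869 mL/hr × 2.4 hr = 66.42886 mL
Volume remaining = 117 − 66.42886 = 50.57114 mL
New rate:
Dose = 37 mcg/kg/min × 91 kg = 3367 mcg/min
3367 mcg/min × 60 min/hr = 202020 mcg/hr
Rate = 202020 mcg/hr ÷ 15564.1 mcg/mL = 12.97987 mL/hr
Time remaining = 50.57114 mL ÷ 12.97987 mL/hr = 3.896121 hr

3.9 hours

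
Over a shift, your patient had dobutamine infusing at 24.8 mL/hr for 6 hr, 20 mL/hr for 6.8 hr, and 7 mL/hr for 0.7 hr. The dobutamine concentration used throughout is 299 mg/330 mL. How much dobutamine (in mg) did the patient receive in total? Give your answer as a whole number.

262 mg

Concentration = 299 mg ÷ 330 mL = 0.9060606 mg/mL
Stage 1: 24.8 mL/hr × 6 hr = 148.8 mL → 148.8 mL × 0.9060606 mg/mL = 134.8218 mg
Stage 2: 20 mL/hr × 6.8 hr = 136 mL → 136 mL × 0.9060606 mg/mL = 123.2242 mg
Stage 3: 7 mL/hr × 0.7 hr = 4.9 mL → 4.9 mL × 0.9060606 mg/mL = 4.439697 mg
Total = 134.8218 + 123.2242 + 4.439697 = 262.4858 mg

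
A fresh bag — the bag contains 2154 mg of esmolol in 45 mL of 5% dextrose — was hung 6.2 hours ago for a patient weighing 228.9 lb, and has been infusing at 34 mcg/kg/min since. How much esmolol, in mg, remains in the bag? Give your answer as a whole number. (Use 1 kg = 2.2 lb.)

Weight = 228.9 lb ÷ 2.2 lb/kg = 104.0455 kg
Dose = 34 mcg/kg/min × 104.0455 kg = 3537.545 mcg/min
3537.545 mcg/min × 60 min/hr = 212252.7 mcg/hr
Concentration = 2154 mg ÷ 45 mL = 47.86667 mg/mL = 47866.67 mcg/mL
Rate = 212252.7 mcg/hr ÷ 47866.67 mcg/mL = 4.434249 mL/hr
Volume infused = 4.434249 mL/hr × 6.2 hr = 27.49234 mL
Volume remaining = 45 − 27.49234 = 17.50766 mL
Drug remaining = 17.50766 mL × 47866.67 mcg/mL = 838033.1 mcg = 838.0331 mg

838 mg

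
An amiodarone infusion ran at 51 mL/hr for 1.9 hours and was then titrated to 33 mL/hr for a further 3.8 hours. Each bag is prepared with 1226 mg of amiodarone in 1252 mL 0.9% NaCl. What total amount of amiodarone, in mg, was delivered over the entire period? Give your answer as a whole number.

Concentration = 1226 mg ÷ 1252 mL = 0.9792332 mg/mL
Stage 1: 51 mL/hr × 1.9 hr = 96.9 mL → 96.9 mL × 0.9792332 mg/mL = 94.8877 mg
Stage 2: 33 mL/hr × 3.8 hr = 125.4 mL → 125.4 mL × 0.9792332 mg/mL = 122.7958 mg
Total = 94.8877 + 122.7958 = 217.6835 mg

218 mg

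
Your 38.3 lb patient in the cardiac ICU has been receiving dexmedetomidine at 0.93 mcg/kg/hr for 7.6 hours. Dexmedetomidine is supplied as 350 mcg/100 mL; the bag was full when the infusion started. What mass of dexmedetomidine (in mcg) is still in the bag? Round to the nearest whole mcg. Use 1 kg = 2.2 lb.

Weight = 38.3 lb ÷ 2.2 lb/kg = 17.40909 kg
Dose = 0.93 mcg/kg/hr × 17.40909 kg = 16.19045 mcg/hr
Concentration = 350 mcg ÷ 100 mL = 3.5 mcg/mL
Rate = 16.19045 mcg/hr ÷ 3.5 mcg/mL = 4.625844 mL/hr
Volume infused = 4.625844 mL/hr × 7.6 hr = 35.15642 mL
Volume remaining = 100 − 35.15642 = 64.84358 mL
Drug remaining = 64.84358 mL × 3.5 mcg/mL = 226.9525 mcg

227 mcg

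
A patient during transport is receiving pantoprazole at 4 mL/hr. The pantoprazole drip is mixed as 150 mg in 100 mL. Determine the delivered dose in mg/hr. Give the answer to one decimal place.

Concentration = 150 mg ÷ 100 mL = 1.5 mg/mL
Drug rate = 4 mL/hr × 1.5 mg/mL = 6 mg/hr

6.0 mg/hr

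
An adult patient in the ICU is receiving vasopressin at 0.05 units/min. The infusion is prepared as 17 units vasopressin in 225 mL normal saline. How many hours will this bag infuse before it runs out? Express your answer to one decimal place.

0.05 units/min × 60 min/hr = 3 units/hr
Concentration = 17 units ÷ 225 mL = 0.07555556 units/mL
Rate = 3 units/hr ÷ 0.07555556 units/mL = 39.70588 mL/hr
Duration = 225 mL ÷ 39.70588 mL/hr = 5.666667 hr

5.7 hours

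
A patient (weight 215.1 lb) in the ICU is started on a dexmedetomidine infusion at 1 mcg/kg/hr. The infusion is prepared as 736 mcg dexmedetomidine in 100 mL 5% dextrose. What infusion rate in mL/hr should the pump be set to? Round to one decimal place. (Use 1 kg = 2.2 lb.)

Weight = 215.1 lb ÷ 2.2 lb/kg = 97.77273 kg
Dose = 1 mcg/kg/hr × 97.77273 kg = 97.77273 mcg/hr
Concentration = 736 mcg ÷ 100 mL = 7.36 mcg/mL
Rate = 97.77273 mcg/hr ÷ 7.36 mcg/mL = 13.28434 mL/hr

13.3 mL/hr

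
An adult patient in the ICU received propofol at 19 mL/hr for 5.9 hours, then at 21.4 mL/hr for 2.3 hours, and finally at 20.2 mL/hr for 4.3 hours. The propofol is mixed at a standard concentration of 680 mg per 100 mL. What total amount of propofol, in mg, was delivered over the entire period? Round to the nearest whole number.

Concentration = 680 mg ÷ 100 mL = 6.8 mg/mL
Stage 1: 19 mL/hr × 5.9 hr = 112.1 mL → 112.1 mL × 6.8 mg/mL = 762.28 mg
Stage 2: 21.4 mL/hr × 2.3 hr = 49.22 mL → 49.22 mL × 6.8 mg/mL = 334.696 mg
Stage 3: 20.2 mL/hr × 4.3 hr = 86.86 mL → 86.86 mL × 6.8 mg/mL = 590.648 mg
Total = 762.28 + 334.696 + 590.648 = 1687.624 mg

1688 mg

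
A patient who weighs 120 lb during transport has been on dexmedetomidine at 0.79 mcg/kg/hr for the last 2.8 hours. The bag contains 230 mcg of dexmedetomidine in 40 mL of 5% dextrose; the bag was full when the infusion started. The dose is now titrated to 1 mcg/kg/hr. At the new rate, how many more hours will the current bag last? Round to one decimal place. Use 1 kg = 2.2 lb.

2.0 hours

Initial rate:
Weight = 120 lb ÷ 2.2 lb/kg = 54.54545 kg
Dose = 0.79 mcg/kg/hr × 54.54545 kg = 43.09091 mcg/hr
Concentration = 230 mcg ÷ 40 mL = 5.75 mcg/mL
Rate = 43.09091 mcg/hr ÷ 5.75 mcg/mL = 7.494071 mL/hr
Volume infused so far = 7.494071 mL/hr × 2.8 hr = 20.9834 mL
Volume remaining = 40 − 20.9834 = 19.0166 mL
New rate:
Dose = 1 mcg/kg/hr × 54.54545 kg = 54.54545 mcg/hr
Rate = 54.54545 mcg/hr ÷ 5.75 mcg/mL = 9.486166 mL/hr
Time remaining = 19.0166 mL ÷ 9.486166 mL/hr = 2.004667 hr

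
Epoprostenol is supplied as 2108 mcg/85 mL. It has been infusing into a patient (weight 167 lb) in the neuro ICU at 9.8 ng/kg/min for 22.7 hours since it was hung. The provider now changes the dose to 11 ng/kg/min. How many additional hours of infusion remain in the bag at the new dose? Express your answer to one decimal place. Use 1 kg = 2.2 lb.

21.9 hours

Initial rate:
Weight = 167 lb ÷ 2.2 lb/kg = 75.90909 kg
Dose = 9.8 ng/kg/min × 75.90909 kg = 743.9091 ng/min
743.9091 ng/min × 60 min/hr = 44634.55 ng/hr
Concentration = 2108 mcg ÷ 85 mL = 24.8 mcg/mL = 24800 ng/mL
Rate = 44634.55 ng/hr ÷ 24800 ng/mL = 1.79978 mL/hr
Volume infused so far = 1.79978 mL/hr × 22.7 hr = 40.85501 mL
Volume remaining = 85 − 40.85501 = 44.14499 mL
New rate:
Dose = 11 ng/kg/min × 75.90909 kg = 835 ng/min
835 ng/min × 60 min/hr = 50100 ng/hr
Rate = 50100 ng/hr ÷ 24800 ng/mL = 2.020161 mL/hr
Time remaining = 44.14499 mL ÷ 2.020161 mL/hr = 21.85221 hr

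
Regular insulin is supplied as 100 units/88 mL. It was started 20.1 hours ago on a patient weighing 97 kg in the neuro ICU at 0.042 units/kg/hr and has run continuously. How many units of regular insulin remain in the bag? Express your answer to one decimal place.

Dose = 0.042 units/kg/hr × 97 kg = 4.074 units/hr
Concentration = 100 units ÷ 88 mL = 1.136364 units/mL
Rate = 4.074 units/hr ÷ 1.136364 units/mL = 3.58512 mL/hr
Volume infused = 3.58512 mL/hr × 20.1 hr = 72.06091 mL
Volume remaining = 88 − 72.06091 = 15.93909 mL
Drug remaining = 15.93909 mL × 1.136364 units/mL = 18.1126 units

18.1 units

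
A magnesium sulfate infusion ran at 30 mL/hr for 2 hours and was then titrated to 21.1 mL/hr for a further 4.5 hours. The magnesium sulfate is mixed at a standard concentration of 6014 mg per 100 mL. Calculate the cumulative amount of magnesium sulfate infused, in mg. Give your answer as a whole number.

9319 mg

Concentration = 6014 mg ÷ 100 mL = 60.14 mg/mL
Stage 1: 30 mL/hr × 2 hr = 60 mL → 60 mL × 60.14 mg/mL = 3608.4 mg
Stage 2: 21.1 mL/hr × 4.5 hr = 94.95 mL → 94.95 mL × 60.14 mg/mL = 5710.293 mg
Total = 3608.4 + 5710.293 = 9318.693 mg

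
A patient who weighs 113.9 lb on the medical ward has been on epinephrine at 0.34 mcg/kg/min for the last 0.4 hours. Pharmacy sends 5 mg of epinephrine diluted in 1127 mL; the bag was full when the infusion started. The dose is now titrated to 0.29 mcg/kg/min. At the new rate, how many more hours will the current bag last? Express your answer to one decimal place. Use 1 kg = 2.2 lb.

5.1 hours

Initial rate:
Weight = 113.9 lb ÷ 2.2 lb/kg = 51.77273 kg
Dose = 0.34 mcg/kg/min × 51.77273 kg = 17.60273 mcg/min
17.60273 mcg/min × 60 min/hr = 1056.164 mcg/hr
Concentration = 5 mg ÷ 1127 mL = 0.004436557 mg/mL = 4.436557 mcg/mL
Rate = 1056.164 mcg/hr ÷ 4.436557 mcg/mL = 238.0593 mL/hr
Volume infused so far = 238.0593 mL/hr × 0.4 hr = 95.22371 mL
Volume remaining = 1127 − 95.22371 = 1031.776 mL
New rate:
Dose = 0.29 mcg/kg/min × 51.77273 kg = 15.01409 mcg/min
15.01409 mcg/min × 60 min/hr = 900.8455 mcg/hr
Rate = 900.8455 mcg/hr ÷ 4.436557 mcg/mL = 203.0506 mL/hr
Time remaining = 1031.776 mL ÷ 203.0506 mL/hr = 5.081376 hr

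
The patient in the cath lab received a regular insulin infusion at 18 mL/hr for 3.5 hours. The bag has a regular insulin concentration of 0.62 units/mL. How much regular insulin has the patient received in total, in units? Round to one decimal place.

39.1 units

Drug rate = 18 mL/hr × 0.62 units/mL = 11.16 units/hr
Total = 11.16 units/hr × 3.5 hr = 39.06 units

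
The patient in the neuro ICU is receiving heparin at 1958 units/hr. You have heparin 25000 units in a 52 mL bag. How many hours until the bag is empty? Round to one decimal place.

Concentration = 25000 units ÷ 52 mL = 480.7692 units/mL
Rate = 1958 units/hr ÷ 480.7692 units/mL = 4.07264 mL/hr
Duration = 52 mL ÷ 4.07264 mL/hr = 12.76813 hr

12.8 hours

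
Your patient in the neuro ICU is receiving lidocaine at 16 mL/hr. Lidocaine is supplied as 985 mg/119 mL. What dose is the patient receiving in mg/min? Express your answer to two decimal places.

2.21 mg/min

Concentration = 985 mg ÷ 119 mL = 8.277311 mg/mL
Drug rate = 16 mL/hr × 8.277311 mg/mL = 132.437 mg/hr
132.437 mg/hr ÷ 60 min/hr = 2.207283 mg/min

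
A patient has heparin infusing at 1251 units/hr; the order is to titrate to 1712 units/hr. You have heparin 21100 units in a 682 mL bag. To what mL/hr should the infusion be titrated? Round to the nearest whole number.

Concentration = 21100 units ÷ 682 mL = 30.93842 units/mL
Rate = 1712 units/hr ÷ 30.93842 units/mL = 55.33573 mL/hr

55 mL/hr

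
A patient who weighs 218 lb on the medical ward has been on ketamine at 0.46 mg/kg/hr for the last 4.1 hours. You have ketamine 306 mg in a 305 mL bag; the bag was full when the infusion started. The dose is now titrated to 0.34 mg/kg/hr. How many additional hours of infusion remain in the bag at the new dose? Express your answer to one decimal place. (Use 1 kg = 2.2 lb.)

Initial rate:
Weight = 218 lb ÷ 2.2 lb/kg = 99.09091 kg
Dose = 0.46 mg/kg/hr × 99.09091 kg = 45.58182 mg/hr
Concentration = 306 mg ÷ 305 mL = 1.003279 mg/mL
Rate = 45.58182 mg/hr ÷ 1.003279 mg/mL = 45.43286 mL/hr
Volume infused so far = 45.43286 mL/hr × 4.1 hr = 186.2747 mL
Volume remaining = 305 − 186.2747 = 118.7253 mL
New rate:
Dose = 0.34 mg/kg/hr × 99.09091 kg = 33.69091 mg/hr
Rate = 33.69091 mg/hr ÷ 1.003279 mg/mL = 33.58081 mL/hr
Time remaining = 118.7253 mL ÷ 33.58081 mL/hr = 3.53551 hr

3.5 hours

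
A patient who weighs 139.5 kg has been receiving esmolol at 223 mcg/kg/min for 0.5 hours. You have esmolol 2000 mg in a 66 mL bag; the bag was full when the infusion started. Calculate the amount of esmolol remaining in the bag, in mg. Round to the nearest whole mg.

Dose = 223 mcg/kg/min × 139.5 kg = 31108.5 mcg/min
31108.5 mcg/min × 60 min/hr = 1866510 mcg/hr
Concentration = 2000 mg ÷ 66 mL = 30.30303 mg/mL = 30303.03 mcg/mL
Rate = 1866510 mcg/hr ÷ 30303.03 mcg/mL = 61.59483 mL/hr
Volume infused = 61.59483 mL/hr × 0.5 hr = 30.79742 mL
Volume remaining = 66 − 30.79742 = 35.20258 mL
Drug remaining = 35.20258 mL × 30303.03 mcg/mL = 1066745 mcg = 1066.745 mg

1067 mg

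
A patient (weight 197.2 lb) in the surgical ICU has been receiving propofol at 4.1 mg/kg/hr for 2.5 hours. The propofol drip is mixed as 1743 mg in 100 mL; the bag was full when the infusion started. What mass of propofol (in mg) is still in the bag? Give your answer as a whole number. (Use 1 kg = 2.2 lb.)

824 mg

Weight = 197.2 lb ÷ 2.2 lb/kg = 89.63636 kg
Dose = 4.1 mg/kg/hr × 89.63636 kg = 367.5091 mg/hr
Concentration = 1743 mg ÷ 100 mL = 17.43 mg/mL
Rate = 367.5091 mg/hr ÷ 17.43 mg/mL = 21.08486 mL/hr
Volume infused = 21.08486 mL/hr × 2.5 hr = 52.71215 mL
Volume remaining = 100 − 52.71215 = 47.28785 mL
Drug remaining = 47.28785 mL × 17.43 mg/mL = 824.2273 mg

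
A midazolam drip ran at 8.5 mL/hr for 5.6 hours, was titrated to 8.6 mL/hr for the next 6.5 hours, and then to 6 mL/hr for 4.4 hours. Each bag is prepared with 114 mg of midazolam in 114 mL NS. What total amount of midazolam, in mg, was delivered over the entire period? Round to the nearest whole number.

130 mg

Concentration = 114 mg ÷ 114 mL = 1 mg/mL
Stage 1: 8.5 mL/hr × 5.6 hr = 47.6 mL → 47.6 mL × 1 mg/mL = 47.6 mg
Stage 2: 8.6 mL/hr × 6.5 hr = 55.9 mL → 55.9 mL × 1 mg/mL = 55.9 mg
Stage 3: 6 mL/hr × 4.4 hr = 26.4 mL → 26.4 mL × 1 mg/mL = 26.4 mg
Total = 47.6 + 55.9 + 26.4 = 129.9 mg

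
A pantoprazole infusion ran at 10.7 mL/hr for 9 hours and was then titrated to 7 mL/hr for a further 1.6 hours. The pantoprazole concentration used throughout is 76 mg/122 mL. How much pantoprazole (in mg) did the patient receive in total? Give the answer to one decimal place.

Concentration = 76 mg ÷ 122 mL = 0.6229508 mg/mL
Stage 1: 10.7 mL/hr × 9 hr = 96.3 mL → 96.3 mL × 0.6229508 mg/mL = 59.99016 mg
Stage 2: 7 mL/hr × 1.6 hr = 11.2 mL → 11.2 mL × 0.6229508 mg/mL = 6.977049 mg
Total = 59.99016 + 6.977049 = 66.96721 mg

67.0 mg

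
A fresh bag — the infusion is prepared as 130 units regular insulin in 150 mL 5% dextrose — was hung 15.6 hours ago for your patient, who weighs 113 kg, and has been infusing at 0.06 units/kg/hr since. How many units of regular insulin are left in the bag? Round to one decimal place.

Dose = 0.06 units/kg/hr × 113 kg = 6.78 units/hr
Concentration = 130 units ÷ 150 mL = 0.8666667 units/mL
Rate = 6.78 units/hr ÷ 0.8666667 units/mL = 7.823077 mL/hr
Volume infused = 7.823077 mL/hr × 15.6 hr = 122.04 mL
Volume remaining = 150 − 122.04 = 27.96 mL
Drug remaining = 27.96 mL × 0.8666667 units/mL = 24.232 units

24.2 units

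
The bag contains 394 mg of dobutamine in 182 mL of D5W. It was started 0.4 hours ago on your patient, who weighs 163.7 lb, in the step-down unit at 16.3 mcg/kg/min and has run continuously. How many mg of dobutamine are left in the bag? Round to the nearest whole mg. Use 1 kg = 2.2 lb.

Weight = 163.7 lb ÷ 2.2 lb/kg = 74.40909 kg
Dose = 16.3 mcg/kg/min × 74.40909 kg = 1212.868 mcg/min
1212.868 mcg/min × 60 min/hr = 72772.09 mcg/hr
Concentration = 394 mg ÷ 182 mL = 2.164835 mg/mL = 2164.835 mcg/mL
Rate = 72772.09 mcg/hr ÷ 2164.835 mcg/mL = 33.61553 mL/hr
Volume infused = 33.61553 mL/hr × 0.4 hr = 13.44621 mL
Volume remaining = 182 − 13.44621 = 168.5538 mL
Drug remaining = 168.5538 mL × 2164.835 mcg/mL = 364891.2 mcg = 364.8912 mg

365 mg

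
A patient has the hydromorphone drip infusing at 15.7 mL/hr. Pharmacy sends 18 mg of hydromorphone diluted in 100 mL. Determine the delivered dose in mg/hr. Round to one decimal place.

2.8 mg/hr

Concentration = 18 mg ÷ 100 mL = 0.18 mg/mL
Drug rate = 15.7 mL/hr × 0.18 mg/mL = 2.826 mg/hr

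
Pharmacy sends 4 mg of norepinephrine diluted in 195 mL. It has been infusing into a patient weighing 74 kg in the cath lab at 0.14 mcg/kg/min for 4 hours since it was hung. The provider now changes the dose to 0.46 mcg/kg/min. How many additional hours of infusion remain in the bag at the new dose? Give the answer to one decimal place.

Initial rate:
Dose = 0.14 mcg/kg/min × 74 kg = 10.36 mcg/min
10.36 mcg/min × 60 min/hr = 621.6 mcg/hr
Concentration = 4 mg ÷ 195 mL = 0.02051282 mg/mL = 20.51282 mcg/mL
Rate = 621.6 mcg/hr ÷ 20.51282 mcg/mL = 30.303 mL/hr
Volume infused so far = 30.303 mL/hr × 4 hr = 121.212 mL
Volume remaining = 195 − 121.212 = 73.788 mL
New rate:
Dose = 0.46 mcg/kg/min × 74 kg = 34.04 mcg/min
34.04 mcg/min × 60 min/hr = 2042.4 mcg/hr
Rate = 2042.4 mcg/hr ÷ 20.51282 mcg/mL = 99.567 mL/hr
Time remaining = 73.788 mL ÷ 99.567 mL/hr = 0.7410889 hr

0.7 hours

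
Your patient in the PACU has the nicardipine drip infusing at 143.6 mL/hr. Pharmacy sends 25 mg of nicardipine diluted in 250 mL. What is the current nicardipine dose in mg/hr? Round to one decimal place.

14.4 mg/hr

Concentration = 25 mg ÷ 250 mL = 0.1 mg/mL
Drug rate = 143.6 mL/hr × 0.1 mg/mL = 14.36 mg/hr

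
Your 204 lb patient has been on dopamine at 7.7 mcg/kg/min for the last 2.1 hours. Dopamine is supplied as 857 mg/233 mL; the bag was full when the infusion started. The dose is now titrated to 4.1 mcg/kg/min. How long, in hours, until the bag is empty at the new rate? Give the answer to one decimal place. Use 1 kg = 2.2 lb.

33.6 hours

Initial rate:
Weight = 204 lb ÷ 2.2 lb/kg = 92.72727 kg
Dose = 7.7 mcg/kg/min × 92.72727 kg = 714 mcg/min
714 mcg/min × 60 min/hr = 42840 mcg/hr
Concentration = 857 mg ÷ 233 mL = 3.678112 mg/mL = 3678.112 mcg/mL
Rate = 42840 mcg/hr ÷ 3678.112 mcg/mL = 11.64728 mL/hr
Volume infused so far = 11.64728 mL/hr × 2.1 hr = 24.45929 mL
Volume remaining = 233 − 24.45929 = 208.5407 mL
New rate:
Dose = 4.1 mcg/kg/min × 92.72727 kg = 380.1818 mcg/min
380.1818 mcg/min × 60 min/hr = 22810.91 mcg/hr
Rate = 22810.91 mcg/hr ÷ 3678.112 mcg/mL = 6.201799 mL/hr
Time remaining = 208.5407 mL ÷ 6.201799 mL/hr = 33.62584 hr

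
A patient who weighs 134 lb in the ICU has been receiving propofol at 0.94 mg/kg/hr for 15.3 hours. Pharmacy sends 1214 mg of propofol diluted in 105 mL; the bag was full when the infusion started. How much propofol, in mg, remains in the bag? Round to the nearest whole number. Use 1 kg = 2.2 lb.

Weight = 134 lb ÷ 2.2 lb/kg = 60.90909 kg
Dose = 0.94 mg/kg/hr × 60.90909 kg = 57.25455 mg/hr
Concentration = 1214 mg ÷ 105 mL = 11.5619 mg/mL
Rate = 57.25455 mg/hr ÷ 11.5619 mg/mL = 4.951999 mL/hr
Volume infused = 4.951999 mL/hr × 15.3 hr = 75.76559 mL
Volume remaining = 105 − 75.76559 = 29.23441 mL
Drug remaining = 29.23441 mL × 11.5619 mg/mL = 338.0055 mg

338 mg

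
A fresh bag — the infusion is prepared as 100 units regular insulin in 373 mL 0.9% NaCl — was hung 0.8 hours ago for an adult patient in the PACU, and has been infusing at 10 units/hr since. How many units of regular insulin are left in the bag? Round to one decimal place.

92.0 units

Concentration = 100 units ÷ 373 mL = 0.2680965 units/mL
Rate = 10 units/hr ÷ 0.2680965 units/mL = 37.3 mL/hr
Volume infused = 37.3 mL/hr × 0.8 hr = 29.84 mL
Volume remaining = 373 − 29.84 = 343.16 mL
Drug remaining = 343.16 mL × 0.2680965 units/mL = 92 units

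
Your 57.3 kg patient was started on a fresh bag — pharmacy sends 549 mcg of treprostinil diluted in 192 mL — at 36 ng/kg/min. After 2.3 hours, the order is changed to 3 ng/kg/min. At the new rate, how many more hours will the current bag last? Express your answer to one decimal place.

Initial rate:
Dose = 36 ng/kg/min × 57.3 kg = 2062.8 ng/min
2062.8 ng/min × 60 min/hr = 123768 ng/hr
Concentration = 549 mcg ÷ 192 mL = 2.859375 mcg/mL = 2859.375 ng/mL
Rate = 123768 ng/hr ÷ 2859.375 ng/mL = 43.28498 mL/hr
Volume infused so far = 43.28498 mL/hr × 2.3 hr = 99.55546 mL
Volume remaining = 192 − 99.55546 = 92.44454 mL
New rate:
Dose = 3 ng/kg/min × 57.3 kg = 171.9 ng/min
171.9 ng/min × 60 min/hr = 10314 ng/hr
Rate = 10314 ng/hr ÷ 2859.375 ng/mL = 3.607082 mL/hr
Time remaining = 92.44454 mL ÷ 3.607082 mL/hr = 25.62862 hr

25.6 hours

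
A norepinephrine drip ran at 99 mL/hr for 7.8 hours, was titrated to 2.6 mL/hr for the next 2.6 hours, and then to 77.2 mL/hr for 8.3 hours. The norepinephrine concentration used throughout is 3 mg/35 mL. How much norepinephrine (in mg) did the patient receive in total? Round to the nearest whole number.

122 mg

Concentration = 3 mg ÷ 35 mL = 0.08571429 mg/mL
Stage 1: 99 mL/hr × 7.8 hr = 772.2 mL → 772.2 mL × 0.08571429 mg/mL = 66.18857 mg
Stage 2: 2.6 mL/hr × 2.6 hr = 6.76 mL → 6.76 mL × 0.08571429 mg/mL = 0.5794286 mg
Stage 3: 77.2 mL/hr × 8.3 hr = 640.76 mL → 640.76 mL × 0.08571429 mg/mL = 54.92229 mg
Total = 66.18857 + 0.5794286 + 54.92229 = 121.6903 mg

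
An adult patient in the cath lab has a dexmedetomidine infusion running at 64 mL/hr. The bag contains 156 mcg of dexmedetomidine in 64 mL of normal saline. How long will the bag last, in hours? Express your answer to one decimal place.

1.0 hours

Duration = 64 mL ÷ 64 mL/hr = 1 hr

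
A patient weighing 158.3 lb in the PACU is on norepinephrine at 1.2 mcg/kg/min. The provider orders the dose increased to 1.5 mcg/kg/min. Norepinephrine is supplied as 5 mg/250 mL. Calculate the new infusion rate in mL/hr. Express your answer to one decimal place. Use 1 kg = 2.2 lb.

323.8 mL/hr

Weight = 158.3 lb ÷ 2.2 lb/kg = 71.95455 kg
Dose = 1.5 mcg/kg/min × 71.95455 kg = 107.9318 mcg/min
107.9318 mcg/min × 60 min/hr = 6475.909 mcg/hr
Concentration = 5 mg ÷ 250 mL = 0.02 mg/mL = 20 mcg/mL
Rate = 6475.909 mcg/hr ÷ 20 mcg/mL = 323.7955 mL/hr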